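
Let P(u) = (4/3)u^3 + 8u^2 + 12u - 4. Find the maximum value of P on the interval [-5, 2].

188/3

Differentiating, P'(u) = 4u^2 + 16u + 12; which vanishes at u = -3 and u = -1.
Evaluating at the critical points and endpoints: P(-5) = -92/3; P(-3) = -4; P(-1) = -28/3; P(2) = 188/3.
Hence the absolute maximum is 188/3 at u = 2.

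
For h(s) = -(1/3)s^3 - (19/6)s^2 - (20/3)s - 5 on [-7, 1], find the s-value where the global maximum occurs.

Differentiating, h'(s) = -s^2 - (19/3)s - 20/3; which vanishes at s = -5 and s = -4/3.
Compare values at every candidate in [-7, 1]: h(-7) = 5/6, h(-5) = -55/6, h(-4/3) = -77/81, h(1) = -91/6.
So the maximum is h(-7) = 5/6.

-7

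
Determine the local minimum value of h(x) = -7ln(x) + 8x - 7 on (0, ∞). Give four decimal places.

h'(x) = -7/x + 8 = 0 gives x = 7/8.
h''(x) = 7/x², which is positive for x > 0, so this is a local minimum.
h(7/8) = -7·ln(7/8) + 7 - 7 ≈ 0.9347.

0.9347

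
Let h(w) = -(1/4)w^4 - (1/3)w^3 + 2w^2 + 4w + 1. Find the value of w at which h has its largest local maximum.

2

h'(w) = -w^3 - w^2 + 4w + 4 = 0 at w = -2, -1, 2.
Second-derivative test with h''(w) = -3w^2 - 2w + 4: h''(-2) = -4 < 0 ⇒ local maximum; h''(-1) = 3 > 0 ⇒ local minimum; h''(2) = -12 < 0 ⇒ local maximum.
So the largest local maximum value is h(2) = 31/3.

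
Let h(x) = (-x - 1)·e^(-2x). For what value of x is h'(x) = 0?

-1/2

h'(x) = (-1)·e^(-2x) + (-x - 1)·(-2)·e^(-2x) = (2x + 1)·e^(-2x). Since e^(-2x) > 0, the only critical point is x = -1/2.
h''(-1/2) has the same sign as 2 > 0, so this is a local minimum.
h(-1/2) = (-1/2)·e^(1) ≈ -1.3591.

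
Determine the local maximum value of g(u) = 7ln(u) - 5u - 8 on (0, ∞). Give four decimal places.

-12.6447

g'(u) = 7/u − 5 = 0 gives u = 7/5.
g''(u) = -7/u², which is negative for u > 0, so this is a local maximum.
g(7/5) = 7·ln(7/5) - 7 - 8 ≈ -12.6447.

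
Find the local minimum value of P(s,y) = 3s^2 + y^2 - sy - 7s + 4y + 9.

30/11

∂P/∂s = 6s - y - 7 = 0 and ∂P/∂y = -s + 2y + 4 = 0, so (s, y) = (10/11, -17/11).
The Hessian has P_{ss} = 6, P_{yy} = 2, P_{sy} = -1, giving D = 11 > 0 with P_{ss} > 0, so the point is a local minimum.
P(10/11, -17/11) = 30/11.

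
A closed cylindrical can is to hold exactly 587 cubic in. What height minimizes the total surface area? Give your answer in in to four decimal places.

With radius r and height h, πr²h = 587 so h = 587/(πr²), and S(r) = 2πr² + 2πrh = 2πr² + 2·587/r.
S'(r) = 4πr − 2·587/r² = 0 ⇒ r³ = 587/(2π), so r ≈ 4.5375 and h = 2r ≈ 9.0751.
S''(r) = 4π + 4·587/r³ > 0, so this is the minimum; S ≈ 388.0967.

9.0751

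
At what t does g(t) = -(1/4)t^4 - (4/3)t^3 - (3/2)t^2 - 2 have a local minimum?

Critical points: g'(t) = -t^3 - 4t^2 - 3t vanishes at t = -3, -1, 0.
Second-derivative test with g''(t) = -3t^2 - 8t - 3: g''(-3) = -6 < 0 ⇒ local maximum; g''(-1) = 2 > 0 ⇒ local minimum; g''(0) = -3 < 0 ⇒ local maximum.
So the local minimum value is g(-1) = -29/12.

-1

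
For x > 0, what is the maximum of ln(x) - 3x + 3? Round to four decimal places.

f'(x) = 1/x − 3 = 0 gives x = 1/3.
f''(x) = -1/x², which is negative for x > 0, so this is a local maximum.
f(1/3) = 1·ln(1/3) - 1 + 3 ≈ 0.9014.

0.9014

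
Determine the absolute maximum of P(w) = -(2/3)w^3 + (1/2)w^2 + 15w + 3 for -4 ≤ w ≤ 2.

89/3

P'(w) = -2w^2 + w + 15, whose only zero in [-4, 2] is w = -5/2.
Compare values at every candidate in [-4, 2]: P(-4) = -19/3, P(-5/2) = -503/24, P(2) = 89/3.
Hence the absolute maximum is 89/3 at w = 2.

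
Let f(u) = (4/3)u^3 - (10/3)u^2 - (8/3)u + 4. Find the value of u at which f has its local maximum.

-1/3

f'(u) = 4u^2 - (20/3)u - 8/3. Setting f'(u) = 0 gives u ∈ {-1/3, 2}.
Since f''(u) = 8u - 20/3, we get f''(-1/3) = -28/3 < 0 ⇒ local maximum; f''(2) = 28/3 > 0 ⇒ local minimum.
So the local maximum value is f(-1/3) = 362/81.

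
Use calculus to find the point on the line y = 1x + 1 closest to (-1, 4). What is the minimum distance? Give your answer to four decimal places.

Minimize D(x)^2 = (x + 1)^2 + (x - 3)^2.
d/dx[D^2] = 2(x + 1) + 2·1·(x - 3) = 0 ⇒ x = 1.
Then y = 2 and the distance is √(8) ≈ 2.8284.

2.8284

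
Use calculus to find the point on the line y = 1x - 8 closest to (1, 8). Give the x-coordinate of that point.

Minimize D(x)^2 = (x - 1)^2 + (x - 16)^2.
d/dx[D^2] = 2(x - 1) + 2·1·(x - 16) = 0 ⇒ x = 17/2.
Then y = 1/2 and the distance is √(225/2) ≈ 10.6066.

17/2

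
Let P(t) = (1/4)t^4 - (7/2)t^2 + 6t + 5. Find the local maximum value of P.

31/4

P'(t) = t^3 - 7t + 6 = 0 at t = -3, 1, 2.
Since P''(t) = 3t^2 - 7, we get P''(-3) = 20 > 0 ⇒ local minimum; P''(1) = -4 < 0 ⇒ local maximum; P''(2) = 5 > 0 ⇒ local minimum.
So the local maximum value is P(1) = 31/4.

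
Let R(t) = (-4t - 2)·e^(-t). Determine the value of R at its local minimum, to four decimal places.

-2.4261

By the product rule, R'(t) = (4t - 2)·e^(-t). Since e^(-t) > 0, the only critical point is t = 1/2.
R''(1/2) has the same sign as 4 > 0, so this is a local minimum.
R(1/2) = (-4)·e^(-1/2) ≈ -2.4261.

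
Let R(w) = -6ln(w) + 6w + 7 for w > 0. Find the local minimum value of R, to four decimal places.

13.0000

R'(w) = -6/w + 6 = 0 gives w = 1.
R''(w) = 6/w², which is positive for w > 0, so this is a local minimum.
R(1) = -6·ln(1) + 6 + 7 ≈ 13.0000.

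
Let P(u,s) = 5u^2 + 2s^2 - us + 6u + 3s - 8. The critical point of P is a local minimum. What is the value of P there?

∂P/∂u = 10u - s + 6 = 0 and ∂P/∂s = -u + 4s + 3 = 0, so (u, s) = (-9/13, -12/13).
The Hessian has P_{uu} = 10, P_{ss} = 4, P_{us} = -1, giving D = 39 > 0 with P_{uu} > 0, so the point is a local minimum.
P(-9/13, -12/13) = -149/13.

-149/13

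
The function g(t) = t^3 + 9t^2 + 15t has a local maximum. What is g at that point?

g'(t) = 3t^2 + 18t + 15. Setting g'(t) = 0 gives t ∈ {-5, -1}.
Since g''(t) = 6t + 18, we get g''(-5) = -12 < 0 ⇒ local maximum; g''(-1) = 12 > 0 ⇒ local minimum.
Thus g has its local maximum at t = -5, with value 25.

25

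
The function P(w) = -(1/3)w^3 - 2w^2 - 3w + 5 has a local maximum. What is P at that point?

19/3

P'(w) = -w^2 - 4w - 3 = 0 at w = -3, -1.
P''(w) = -2w - 4. P''(-3) = 2 > 0 ⇒ local minimum; P''(-1) = -2 < 0 ⇒ local maximum.
The local maximum is P(-1) = 19/3.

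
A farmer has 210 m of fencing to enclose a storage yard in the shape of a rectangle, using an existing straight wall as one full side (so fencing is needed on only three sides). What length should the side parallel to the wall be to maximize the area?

Let the sides perpendicular to the wall have length x and the parallel side y, so 2x + y = 210 and the area is A = xy = x(210 − 2x).
A'(x) = 210 − 4x = 0 gives x = 105/2, and A''(x) = −4 < 0 confirms a maximum.
Then y = 210 − 2·105/2 = 105 and A = 11025/2.

105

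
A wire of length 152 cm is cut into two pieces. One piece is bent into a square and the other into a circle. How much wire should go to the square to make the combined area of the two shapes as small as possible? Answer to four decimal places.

85.1351

Let x be the length used for the square. Square side x/4; circle radius (152−x)/(2π).
A(x) = (x/4)² + π·((152−x)/(2π))² = x²/16 + (152−x)²/(4π) for 0 ≤ x ≤ 152. A'(x) = x/8 − (152−x)/(2π) = 0 gives x = 4·152/(π+4) ≈ 85.1351.
A'' = 1/8 + 1/(2π) > 0, so this gives the minimum combined area; x ≈ 85.1351 cm to the square.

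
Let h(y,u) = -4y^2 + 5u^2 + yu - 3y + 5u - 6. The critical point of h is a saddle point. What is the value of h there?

∂h/∂y = -8y + u - 3 = 0 and ∂h/∂u = y + 10u + 5 = 0, so (y, u) = (-35/81, -37/81).
The Hessian has h_{yy} = -8, h_{uu} = 10, h_{yu} = 1, giving D = -81 < 0, so the point is a saddle point.
h(-35/81, -37/81) = -526/81.

-526/81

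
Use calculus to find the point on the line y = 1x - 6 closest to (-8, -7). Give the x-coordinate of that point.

-9/2

Minimize D(x)^2 = (x + 8)^2 + (x + 1)^2.
d/dx[D^2] = 2(x + 8) + 2·1·(x + 1) = 0 ⇒ x = -9/2.
Then y = -21/2 and the distance is √(49/2) ≈ 4.9497.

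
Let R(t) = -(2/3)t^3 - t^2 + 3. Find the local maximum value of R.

3

R'(t) = -2t^2 - 2t = 0 at t = -1, 0.
Second-derivative test with R''(t) = -4t - 2: R''(-1) = 2 > 0 ⇒ local minimum; R''(0) = -2 < 0 ⇒ local maximum.
Thus R has its local maximum at t = 0, with value 3.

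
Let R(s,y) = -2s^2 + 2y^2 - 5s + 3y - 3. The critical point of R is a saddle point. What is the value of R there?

-1

∂R/∂s = -4s - 5 = 0 and ∂R/∂y = 4y + 3 = 0, so (s, y) = (-5/4, -3/4).
The Hessian has R_{ss} = -4, R_{yy} = 4, R_{sy} = 0, giving D = -16 < 0, so the point is a saddle point.
R(-5/4, -3/4) = -1.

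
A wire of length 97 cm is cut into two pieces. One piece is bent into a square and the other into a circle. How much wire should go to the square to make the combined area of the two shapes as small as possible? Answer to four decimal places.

Let x be the length used for the square. Square side x/4; circle radius (97−x)/(2π).
A(x) = (x/4)² + π·((97−x)/(2π))² = x²/16 + (97−x)²/(4π) for 0 ≤ x ≤ 97. A'(x) = x/8 − (97−x)/(2π) = 0 gives x = 4·97/(π+4) ≈ 54.3296.
A'' = 1/8 + 1/(2π) > 0, so this gives the minimum combined area; x ≈ 54.3296 cm to the square.

54.3296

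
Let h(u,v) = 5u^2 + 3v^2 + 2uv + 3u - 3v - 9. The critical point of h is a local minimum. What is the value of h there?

-297/28

∂h/∂u = 10u + 2v + 3 = 0 and ∂h/∂v = 2u + 6v - 3 = 0, so (u, v) = (-3/7, 9/14).
The Hessian has h_{uu} = 10, h_{vv} = 6, h_{uv} = 2, giving D = 56 > 0 with h_{uu} > 0, so the point is a local minimum.
h(-3/7, 9/14) = -297/28.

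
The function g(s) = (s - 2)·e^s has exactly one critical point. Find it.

By the product rule, g'(s) = (s - 1)·e^s. Since e^s > 0, the only critical point is s = 1.
g''(1) has the same sign as 1 > 0, so this is a local minimum.
g(1) = (-1)·e^(1) ≈ -2.7183.

1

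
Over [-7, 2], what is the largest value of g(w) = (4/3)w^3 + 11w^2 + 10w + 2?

Differentiating, g'(w) = 4w^2 + 22w + 10; which vanishes at w = -5 and w = -1/2.
Candidates: g(-7) = 41/3; g(-5) = 181/3; g(-1/2) = -5/12; g(2) = 230/3.
Hence the absolute maximum is 230/3 at w = 2.

230/3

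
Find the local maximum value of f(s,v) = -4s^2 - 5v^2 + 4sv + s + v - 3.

∂f/∂s = -8s + 4v + 1 = 0 and ∂f/∂v = 4s - 10v + 1 = 0, so (s, v) = (7/32, 3/16).
The Hessian has f_{ss} = -8, f_{vv} = -10, f_{sv} = 4, giving D = 64 > 0 with f_{ss} < 0, so the point is a local maximum.
f(7/32, 3/16) = -179/64.

-179/64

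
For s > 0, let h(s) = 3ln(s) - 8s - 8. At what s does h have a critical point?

h'(s) = 3/s − 8 = 0 gives s = 3/8.
h''(s) = -3/s², which is negative for s > 0, so this is a local maximum.
h(3/8) = 3·ln(3/8) - 3 - 8 ≈ -13.9425.

3/8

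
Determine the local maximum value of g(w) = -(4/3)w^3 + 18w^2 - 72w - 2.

g'(w) = -4w^2 + 36w - 72 = 0 at w = 3, 6.
Second-derivative test with g''(w) = -8w + 36: g''(3) = 12 > 0 ⇒ local minimum; g''(6) = -12 < 0 ⇒ local maximum.
Thus g has its local maximum at w = 6, with value -74.

-74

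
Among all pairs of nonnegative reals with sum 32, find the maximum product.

With x + y = 32, the product is P(x) = x(32 − x).
P'(x) = 32 − 2x = 0 gives x = 16; P'' = −2 < 0, so this is the maximum.
P = 16·16 = 256.

256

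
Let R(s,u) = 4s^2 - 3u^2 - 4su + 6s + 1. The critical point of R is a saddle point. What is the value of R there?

∂R/∂s = 8s - 4u + 6 = 0 and ∂R/∂u = -4s - 6u = 0, so (s, u) = (-9/16, 3/8).
The Hessian has R_{ss} = 8, R_{uu} = -6, R_{su} = -4, giving D = -64 < 0, so the point is a saddle point.
R(-9/16, 3/8) = -11/16.

-11/16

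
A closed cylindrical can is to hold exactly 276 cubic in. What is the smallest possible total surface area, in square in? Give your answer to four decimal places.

With radius r and height h, πr²h = 276 so h = 276/(πr²), and S(r) = 2πr² + 2πrh = 2πr² + 2·276/r.
S'(r) = 4πr − 2·276/r² = 0 ⇒ r³ = 276/(2π), so r ≈ 3.5284 and h = 2r ≈ 7.0568.
S''(r) = 4π + 4·276/r³ > 0, so this is the minimum; S ≈ 234.6680.

234.6680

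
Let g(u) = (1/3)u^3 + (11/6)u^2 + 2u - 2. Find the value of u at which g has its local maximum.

Critical points: g'(u) = u^2 + (11/3)u + 2 vanishes at u = -3, -2/3.
Second-derivative test with g''(u) = 2u + 11/3: g''(-3) = -7/3 < 0 ⇒ local maximum; g''(-2/3) = 7/3 > 0 ⇒ local minimum.
Thus g has its local maximum at u = -3, with value -1/2.

-3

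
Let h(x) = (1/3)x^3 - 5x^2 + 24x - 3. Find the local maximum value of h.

h'(x) = x^2 - 10x + 24 = 0 at x = 4, 6.
h''(x) = 2x - 10. h''(4) = -2 < 0 ⇒ local maximum; h''(6) = 2 > 0 ⇒ local minimum.
Thus h has its local maximum at x = 4, with value 103/3.

103/3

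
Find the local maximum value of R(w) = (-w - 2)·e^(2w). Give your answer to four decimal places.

0.0034

By the product rule, R'(w) = (-2w - 5)·e^(2w). Since e^(2w) > 0, the only critical point is w = -5/2.
R''(-5/2) has the same sign as -2 < 0, so this is a local maximum.
R(-5/2) = (1/2)·e^(-5) ≈ 0.0034.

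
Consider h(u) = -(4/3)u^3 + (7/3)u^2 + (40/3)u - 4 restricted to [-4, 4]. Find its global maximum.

196/3

Differentiating, h'(u) = -4u^2 + (14/3)u + 40/3; which vanishes at u = -4/3 and u = 5/2.
Compare values at every candidate in [-4, 4]: h(-4) = 196/3, h(-4/3) = -1172/81, h(5/2) = 277/12, h(4) = 4/3.
So the maximum is h(-4) = 196/3.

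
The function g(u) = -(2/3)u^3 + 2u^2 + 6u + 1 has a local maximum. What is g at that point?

19

g'(u) = -2u^2 + 4u + 6 = 0 at u = -1, 3.
Second-derivative test with g''(u) = -4u + 4: g''(-1) = 8 > 0 ⇒ local minimum; g''(3) = -8 < 0 ⇒ local maximum.
So the local maximum value is g(3) = 19.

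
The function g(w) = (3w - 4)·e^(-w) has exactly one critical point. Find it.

Differentiating with the product rule gives g'(w) = (-3w + 7)·e^(-w). Since e^(-w) > 0, the only critical point is w = 7/3.
g''(7/3) has the same sign as -3 < 0, so this is a local maximum.
g(7/3) = (3)·e^(-7/3) ≈ 0.2909.

7/3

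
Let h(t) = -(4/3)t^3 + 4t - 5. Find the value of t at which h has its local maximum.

1

Critical points: h'(t) = -4t^2 + 4 vanishes at t = -1, 1.
h''(t) = -8t. h''(-1) = 8 > 0 ⇒ local minimum; h''(1) = -8 < 0 ⇒ local maximum.
The local maximum is h(1) = -7/3.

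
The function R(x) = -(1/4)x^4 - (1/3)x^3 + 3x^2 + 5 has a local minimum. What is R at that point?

R'(x) = -x^3 - x^2 + 6x. Setting R'(x) = 0 gives x ∈ {-3, 0, 2}.
Since R''(x) = -3x^2 - 2x + 6, we get R''(-3) = -15 < 0 ⇒ local maximum; R''(0) = 6 > 0 ⇒ local minimum; R''(2) = -10 < 0 ⇒ local maximum.
So the local minimum value is R(0) = 5.

5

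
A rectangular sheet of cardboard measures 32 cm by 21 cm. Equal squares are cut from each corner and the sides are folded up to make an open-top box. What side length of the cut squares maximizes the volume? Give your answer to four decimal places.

With cut size x, the volume is V(x) = x(32 − 2x)(21 − 2x) for 0 < x < 10.5.
V'(x) = 12x^2 − 212x + 672. Setting V'(x) = 0 gives x ≈ 4.1400 (the root in (0, 10.5)).
V''(x) = 24x − 212 is negative there, so this is the maximum; V ≈ 1249.1142.

4.1400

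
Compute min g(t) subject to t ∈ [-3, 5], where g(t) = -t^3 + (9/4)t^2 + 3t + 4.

The derivative is -3t^2 + (9/2)t + 3, which vanishes at t = -1/2 and t = 2.
Candidates: g(-3) = 169/4; g(-1/2) = 51/16; g(2) = 11; g(5) = -199/4.
Hence the absolute minimum is -199/4 at t = 5.

-199/4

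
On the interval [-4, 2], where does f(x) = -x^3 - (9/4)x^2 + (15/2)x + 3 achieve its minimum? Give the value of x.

-5/2

The derivative is -3x^2 - (9/2)x + 15/2, which vanishes at x = -5/2 and x = 1.
Compare values at every candidate in [-4, 2]: f(-4) = 1; f(-5/2) = -227/16; f(1) = 29/4; f(2) = 1.
So the minimum is f(-5/2) = -227/16.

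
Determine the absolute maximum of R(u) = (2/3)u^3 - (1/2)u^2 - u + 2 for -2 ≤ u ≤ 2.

Differentiating, R'(u) = 2u^2 - u - 1; which vanishes at u = -1/2 and u = 1.
Evaluating at the critical points and endpoints: R(-2) = -10/3, R(-1/2) = 55/24, R(1) = 7/6, R(2) = 10/3.
Hence the absolute maximum is 10/3 at u = 2.

10/3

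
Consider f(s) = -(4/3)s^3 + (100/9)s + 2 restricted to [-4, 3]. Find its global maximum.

386/9

The derivative is -4s^2 + 100/9, which vanishes at s = -5/3 and s = 5/3.
Evaluating at the critical points and endpoints: f(-4) = 386/9; f(-5/3) = -838/81; f(5/3) = 1162/81; f(3) = -2/3.
Hence the absolute maximum is 386/9 at s = -4.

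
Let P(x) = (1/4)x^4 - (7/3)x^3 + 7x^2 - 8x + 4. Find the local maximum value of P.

4/3

P'(x) = x^3 - 7x^2 + 14x - 8 = 0 at x = 1, 2, 4.
Second-derivative test with P''(x) = 3x^2 - 14x + 14: P''(1) = 3 > 0 ⇒ local minimum; P''(2) = -2 < 0 ⇒ local maximum; P''(4) = 6 > 0 ⇒ local minimum.
So the local maximum value is P(2) = 4/3.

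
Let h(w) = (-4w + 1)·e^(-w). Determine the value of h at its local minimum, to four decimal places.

Differentiating with the product rule gives h'(w) = (4w - 5)·e^(-w). Since e^(-w) > 0, the only critical point is w = 5/4.
h''(5/4) has the same sign as 4 > 0, so this is a local minimum.
h(5/4) = (-4)·e^(-5/4) ≈ -1.1460.

-1.1460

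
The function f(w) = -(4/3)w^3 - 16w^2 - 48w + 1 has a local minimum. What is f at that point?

1

f'(w) = -4w^2 - 32w - 48. Setting f'(w) = 0 gives w ∈ {-6, -2}.
Since f''(w) = -8w - 32, we get f''(-6) = 16 > 0 ⇒ local minimum; f''(-2) = -16 < 0 ⇒ local maximum.
Thus f has its local minimum at w = -6, with value 1.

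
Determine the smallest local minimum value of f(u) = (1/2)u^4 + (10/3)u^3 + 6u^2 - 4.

-4

f'(u) = 2u^3 + 10u^2 + 12u. Setting f'(u) = 0 gives u ∈ {-3, -2, 0}.
Since f''(u) = 6u^2 + 20u + 12, we get f''(-3) = 6 > 0 ⇒ local minimum; f''(-2) = -4 < 0 ⇒ local maximum; f''(0) = 12 > 0 ⇒ local minimum.
So the smallest local minimum value is f(0) = -4.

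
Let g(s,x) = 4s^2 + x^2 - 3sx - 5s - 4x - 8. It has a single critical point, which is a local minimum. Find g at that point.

∂g/∂s = 8s - 3x - 5 = 0 and ∂g/∂x = -3s + 2x - 4 = 0, so (s, x) = (22/7, 47/7).
The Hessian has g_{ss} = 8, g_{xx} = 2, g_{sx} = -3, giving D = 7 > 0 with g_{ss} > 0, so the point is a local minimum.
g(22/7, 47/7) = -205/7.

-205/7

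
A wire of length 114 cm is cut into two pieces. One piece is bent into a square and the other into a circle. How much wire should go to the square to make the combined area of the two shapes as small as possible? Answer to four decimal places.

Let x be the length used for the square. Square side x/4; circle radius (114−x)/(2π).
A(x) = (x/4)² + π·((114−x)/(2π))² = x²/16 + (114−x)²/(4π) for 0 ≤ x ≤ 114. A'(x) = x/8 − (114−x)/(2π) = 0 gives x = 4·114/(π+4) ≈ 63.8513.
A'' = 1/8 + 1/(2π) > 0, so this gives the minimum combined area; x ≈ 63.8513 cm to the square.

63.8513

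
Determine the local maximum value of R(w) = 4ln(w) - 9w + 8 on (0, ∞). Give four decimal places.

R'(w) = 4/w − 9 = 0 gives w = 4/9.
R''(w) = -4/w², which is negative for w > 0, so this is a local maximum.
R(4/9) = 4·ln(4/9) - 4 + 8 ≈ 0.7563.

0.7563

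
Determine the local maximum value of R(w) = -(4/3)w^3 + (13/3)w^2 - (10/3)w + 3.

268/81

Critical points: R'(w) = -4w^2 + (26/3)w - 10/3 vanishes at w = 1/2, 5/3.
Second-derivative test with R''(w) = -8w + 26/3: R''(1/2) = 14/3 > 0 ⇒ local minimum; R''(5/3) = -14/3 < 0 ⇒ local maximum.
Thus R has its local maximum at w = 5/3, with value 268/81.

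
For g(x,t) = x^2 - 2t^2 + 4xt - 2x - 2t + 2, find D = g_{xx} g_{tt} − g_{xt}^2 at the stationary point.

-24

∂g/∂x = 2x + 4t - 2 = 0 and ∂g/∂t = 4x - 4t - 2 = 0, so (x, t) = (2/3, 1/6).
The Hessian has g_{xx} = 2, g_{tt} = -4, g_{xt} = 4, giving D = -24 < 0, so the point is a saddle point.
D = (2)·(-4) − (4)^2 = -24.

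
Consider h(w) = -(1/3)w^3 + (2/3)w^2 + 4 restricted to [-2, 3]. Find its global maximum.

28/3

Differentiating, h'(w) = -w^2 + (4/3)w; which vanishes at w = 0 and w = 4/3.
Evaluating at the critical points and endpoints: h(-2) = 28/3,  h(0) = 4,  h(4/3) = 356/81,  h(3) = 1.
Hence the absolute maximum is 28/3 at w = -2.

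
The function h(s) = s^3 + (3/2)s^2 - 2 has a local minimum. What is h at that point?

-2

Critical points: h'(s) = 3s^2 + 3s vanishes at s = -1, 0.
h''(s) = 6s + 3. h''(-1) = -3 < 0 ⇒ local maximum; h''(0) = 3 > 0 ⇒ local minimum.
So the local minimum value is h(0) = -2.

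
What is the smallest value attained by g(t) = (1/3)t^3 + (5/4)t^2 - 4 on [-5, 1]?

-173/12

Differentiating, g'(t) = t^2 + (5/2)t; which vanishes at t = -5/2 and t = 0.
Compare values at every candidate in [-5, 1]: g(-5) = -173/12; g(-5/2) = -67/48; g(0) = -4; g(1) = -29/12.
So the minimum is g(-5) = -173/12.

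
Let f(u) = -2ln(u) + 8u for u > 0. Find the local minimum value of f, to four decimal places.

f'(u) = -2/u + 8 = 0 gives u = 1/4.
f''(u) = 2/u², which is positive for u > 0, so this is a local minimum.
f(1/4) = -2·ln(1/4) + 2 ≈ 4.7726.

4.7726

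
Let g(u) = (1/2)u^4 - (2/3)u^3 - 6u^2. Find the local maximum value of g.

Critical points: g'(u) = 2u^3 - 2u^2 - 12u vanishes at u = -2, 0, 3.
Since g''(u) = 6u^2 - 4u - 12, we get g''(-2) = 20 > 0 ⇒ local minimum; g''(0) = -12 < 0 ⇒ local maximum; g''(3) = 30 > 0 ⇒ local minimum.
Thus g has its local maximum at u = 0, with value 0.

0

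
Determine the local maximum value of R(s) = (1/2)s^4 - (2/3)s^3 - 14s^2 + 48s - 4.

116/3

R'(s) = 2s^3 - 2s^2 - 28s + 48 = 0 at s = -4, 2, 3.
Since R''(s) = 6s^2 - 4s - 28, we get R''(-4) = 84 > 0 ⇒ local minimum; R''(2) = -12 < 0 ⇒ local maximum; R''(3) = 14 > 0 ⇒ local minimum.
The local maximum is R(2) = 116/3.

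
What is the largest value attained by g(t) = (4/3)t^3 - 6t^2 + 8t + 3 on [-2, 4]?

The derivative is 4t^2 - 12t + 8, which vanishes at t = 1 and t = 2.
Evaluating at the critical points and endpoints: g(-2) = -143/3; g(1) = 19/3; g(2) = 17/3; g(4) = 73/3.
So the maximum is g(4) = 73/3.

73/3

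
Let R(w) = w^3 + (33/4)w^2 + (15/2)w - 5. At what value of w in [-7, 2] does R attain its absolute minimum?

R'(w) = 3w^2 + (33/2)w + 15/2, which vanishes at w = -5 and w = -1/2.
Evaluating at the critical points and endpoints: R(-7) = 15/4; R(-5) = 155/4; R(-1/2) = -109/16; R(2) = 51.
The minimum over the interval is -109/16, attained at w = -1/2.

-1/2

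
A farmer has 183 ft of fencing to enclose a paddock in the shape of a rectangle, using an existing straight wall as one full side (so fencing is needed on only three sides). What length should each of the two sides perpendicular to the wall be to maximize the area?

183/4

Let the sides perpendicular to the wall have length x and the parallel side y, so 2x + y = 183 and the area is A = xy = x(183 − 2x).
A'(x) = 183 − 4x = 0 gives x = 183/4, and A''(x) = −4 < 0 confirms a maximum.
Then y = 183 − 2·183/4 = 183/2 and A = 33489/8.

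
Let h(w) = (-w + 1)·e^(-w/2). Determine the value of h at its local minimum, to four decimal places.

-0.4463

Differentiating with the product rule gives h'(w) = ((1/2)w - 3/2)·e^(-w/2). Since e^(-w/2) > 0, the only critical point is w = 3.
h''(3) has the same sign as 1/2 > 0, so this is a local minimum.
h(3) = (-2)·e^(-3/2) ≈ -0.4463.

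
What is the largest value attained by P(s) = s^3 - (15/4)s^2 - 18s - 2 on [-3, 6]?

211/16

The derivative is 3s^2 - (15/2)s - 18, which vanishes at s = -3/2 and s = 4.
Evaluating at the critical points and endpoints: P(-3) = -35/4; P(-3/2) = 211/16; P(4) = -70; P(6) = -29.
The maximum over the interval is 211/16, attained at s = -3/2.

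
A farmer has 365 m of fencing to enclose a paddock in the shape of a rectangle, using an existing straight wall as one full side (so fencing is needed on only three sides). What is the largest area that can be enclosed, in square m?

Let the sides perpendicular to the wall have length x and the parallel side y, so 2x + y = 365 and the area is A = xy = x(365 − 2x).
A'(x) = 365 − 4x = 0 gives x = 365/4, and A''(x) = −4 < 0 confirms a maximum.
Then y = 365 − 2·365/4 = 365/2 and A = 133225/8.

133225/8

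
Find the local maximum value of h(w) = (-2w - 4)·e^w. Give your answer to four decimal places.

By the product rule, h'(w) = (-2w - 6)·e^w. Since e^w > 0, the only critical point is w = -3.
h''(-3) has the same sign as -2 < 0, so this is a local maximum.
h(-3) = (2)·e^(-3) ≈ 0.0996.

0.0996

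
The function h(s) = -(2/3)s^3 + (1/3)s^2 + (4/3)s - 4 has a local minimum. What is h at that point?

h'(s) = -2s^2 + (2/3)s + 4/3. Setting h'(s) = 0 gives s ∈ {-2/3, 1}.
Since h''(s) = -4s + 2/3, we get h''(-2/3) = 10/3 > 0 ⇒ local minimum; h''(1) = -10/3 < 0 ⇒ local maximum.
Thus h has its local minimum at s = -2/3, with value -368/81.

-368/81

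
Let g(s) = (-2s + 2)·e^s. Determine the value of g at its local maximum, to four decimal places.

2.0000

g'(s) = (-2)·e^s + (-2s + 2)·1·e^s = (-2s)·e^s. Since e^s > 0, the only critical point is s = 0.
g''(0) has the same sign as -2 < 0, so this is a local maximum.
g(0) = (2)·e^(0) ≈ 2.0000.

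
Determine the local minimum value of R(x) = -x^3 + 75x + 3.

-247

R'(x) = -3x^2 + 75 = 0 at x = -5, 5.
Since R''(x) = -6x, we get R''(-5) = 30 > 0 ⇒ local minimum; R''(5) = -30 < 0 ⇒ local maximum.
Thus R has its local minimum at x = -5, with value -247.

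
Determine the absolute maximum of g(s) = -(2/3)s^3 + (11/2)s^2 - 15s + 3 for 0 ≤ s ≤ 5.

3

g'(s) = -2s^2 + 11s - 15, which vanishes at s = 5/2 and s = 3.
Candidates: g(0) = 3; g(5/2) = -253/24; g(3) = -21/2; g(5) = -107/6.
So the maximum is g(0) = 3.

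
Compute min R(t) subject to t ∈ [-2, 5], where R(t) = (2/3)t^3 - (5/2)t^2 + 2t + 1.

The derivative is 2t^2 - 5t + 2, which vanishes at t = 1/2 and t = 2.
Candidates: R(-2) = -55/3, R(1/2) = 35/24, R(2) = 1/3, R(5) = 191/6.
The minimum over the interval is -55/3, attained at t = -2.

-55/3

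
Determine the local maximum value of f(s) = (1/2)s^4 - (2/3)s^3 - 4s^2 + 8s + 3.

41/6

f'(s) = 2s^3 - 2s^2 - 8s + 8 = 0 at s = -2, 1, 2.
Second-derivative test with f''(s) = 6s^2 - 4s - 8: f''(-2) = 24 > 0 ⇒ local minimum; f''(1) = -6 < 0 ⇒ local maximum; f''(2) = 8 > 0 ⇒ local minimum.
Thus f has its local maximum at s = 1, with value 41/6.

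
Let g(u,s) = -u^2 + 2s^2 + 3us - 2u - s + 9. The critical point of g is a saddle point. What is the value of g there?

∂g/∂u = -2u + 3s - 2 = 0 and ∂g/∂s = 3u + 4s - 1 = 0, so (u, s) = (-5/17, 8/17).
The Hessian has g_{uu} = -2, g_{ss} = 4, g_{us} = 3, giving D = -17 < 0, so the point is a saddle point.
g(-5/17, 8/17) = 154/17.

154/17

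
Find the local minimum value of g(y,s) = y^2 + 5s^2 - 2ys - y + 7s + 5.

∂g/∂y = 2y - 2s - 1 = 0 and ∂g/∂s = -2y + 10s + 7 = 0, so (y, s) = (-1/4, -3/4).
The Hessian has g_{yy} = 2, g_{ss} = 10, g_{ys} = -2, giving D = 16 > 0 with g_{yy} > 0, so the point is a local minimum.
g(-1/4, -3/4) = 5/2.

5/2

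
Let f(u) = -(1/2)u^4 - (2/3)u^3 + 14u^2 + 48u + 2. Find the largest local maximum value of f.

f'(u) = -2u^3 - 2u^2 + 28u + 48. Setting f'(u) = 0 gives u ∈ {-3, -2, 4}.
Since f''(u) = -6u^2 - 4u + 28, we get f''(-3) = -14 < 0 ⇒ local maximum; f''(-2) = 12 > 0 ⇒ local minimum; f''(4) = -84 < 0 ⇒ local maximum.
Thus f has its largest local maximum at u = 4, with value 742/3.

742/3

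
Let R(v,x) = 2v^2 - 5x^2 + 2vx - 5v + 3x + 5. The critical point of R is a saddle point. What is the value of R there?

∂R/∂v = 4v + 2x - 5 = 0 and ∂R/∂x = 2v - 10x + 3 = 0, so (v, x) = (1, 1/2).
The Hessian has R_{vv} = 4, R_{xx} = -10, R_{vx} = 2, giving D = -44 < 0, so the point is a saddle point.
R(1, 1/2) = 13/4.

13/4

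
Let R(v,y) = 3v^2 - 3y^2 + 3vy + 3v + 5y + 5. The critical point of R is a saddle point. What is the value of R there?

76/15

∂R/∂v = 6v + 3y + 3 = 0 and ∂R/∂y = 3v - 6y + 5 = 0, so (v, y) = (-11/15, 7/15).
The Hessian has R_{vv} = 6, R_{yy} = -6, R_{vy} = 3, giving D = -45 < 0, so the point is a saddle point.
R(-11/15, 7/15) = 76/15.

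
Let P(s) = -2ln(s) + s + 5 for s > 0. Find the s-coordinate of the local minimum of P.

P'(s) = -2/s + 1 = 0 gives s = 2.
P''(s) = 2/s², which is positive for s > 0, so this is a local minimum.
P(2) = -2·ln(2) + 2 + 5 ≈ 5.6137.

2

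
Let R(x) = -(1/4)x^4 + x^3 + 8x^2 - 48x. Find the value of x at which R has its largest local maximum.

R'(x) = -x^3 + 3x^2 + 16x - 48 = 0 at x = -4, 3, 4.
Second-derivative test with R''(x) = -3x^2 + 6x + 16: R''(-4) = -56 < 0 ⇒ local maximum; R''(3) = 7 > 0 ⇒ local minimum; R''(4) = -8 < 0 ⇒ local maximum.
The largest local maximum is R(-4) = 192.

-4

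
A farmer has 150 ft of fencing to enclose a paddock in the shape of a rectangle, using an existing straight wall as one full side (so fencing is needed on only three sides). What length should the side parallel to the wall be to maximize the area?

75

Let the sides perpendicular to the wall have length x and the parallel side y, so 2x + y = 150 and the area is A = xy = x(150 − 2x).
A'(x) = 150 − 4x = 0 gives x = 75/2, and A''(x) = −4 < 0 confirms a maximum.
Then y = 150 − 2·75/2 = 75 and A = 5625/2.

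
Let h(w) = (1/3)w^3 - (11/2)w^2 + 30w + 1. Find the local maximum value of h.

331/6

Critical points: h'(w) = w^2 - 11w + 30 vanishes at w = 5, 6.
Since h''(w) = 2w - 11, we get h''(5) = -1 < 0 ⇒ local maximum; h''(6) = 1 > 0 ⇒ local minimum.
Thus h has its local maximum at w = 5, with value 331/6.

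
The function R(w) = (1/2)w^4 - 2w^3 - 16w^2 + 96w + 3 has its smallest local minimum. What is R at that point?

R'(w) = 2w^3 - 6w^2 - 32w + 96 = 0 at w = -4, 3, 4.
Since R''(w) = 6w^2 - 12w - 32, we get R''(-4) = 112 > 0 ⇒ local minimum; R''(3) = -14 < 0 ⇒ local maximum; R''(4) = 16 > 0 ⇒ local minimum.
Thus R has its smallest local minimum at w = -4, with value -381.

-381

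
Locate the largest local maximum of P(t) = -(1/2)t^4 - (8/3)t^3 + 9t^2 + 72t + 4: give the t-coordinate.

3

Critical points: P'(t) = -2t^3 - 8t^2 + 18t + 72 vanishes at t = -4, -3, 3.
Since P''(t) = -6t^2 - 16t + 18, we get P''(-4) = -14 < 0 ⇒ local maximum; P''(-3) = 12 > 0 ⇒ local minimum; P''(3) = -84 < 0 ⇒ local maximum.
Thus P has its largest local maximum at t = 3, with value 377/2.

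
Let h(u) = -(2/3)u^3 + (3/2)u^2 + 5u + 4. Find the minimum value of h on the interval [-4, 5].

-101/6

h'(u) = -2u^2 + 3u + 5, which vanishes at u = -1 and u = 5/2.
Evaluating at the critical points and endpoints: h(-4) = 152/3; h(-1) = 7/6; h(5/2) = 371/24; h(5) = -101/6.
So the minimum is h(5) = -101/6.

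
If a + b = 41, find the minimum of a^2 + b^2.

1681/2

With a + b = 41, a^2 + b^2 = a^2 + (41 − a)^2.
The derivative 2a − 2(41 − a) = 4a − 82 vanishes at a = 41/2; second derivative 4 > 0, a minimum.
The minimum is 2·(41/2)^2 = 1681/2.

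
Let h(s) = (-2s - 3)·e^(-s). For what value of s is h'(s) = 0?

-1/2

Differentiating with the product rule gives h'(s) = (2s + 1)·e^(-s). Since e^(-s) > 0, the only critical point is s = -1/2.
h''(-1/2) has the same sign as 2 > 0, so this is a local minimum.
h(-1/2) = (-2)·e^(1/2) ≈ -3.2974.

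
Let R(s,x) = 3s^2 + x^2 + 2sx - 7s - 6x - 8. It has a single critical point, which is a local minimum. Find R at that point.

-137/8

∂R/∂s = 6s + 2x - 7 = 0 and ∂R/∂x = 2s + 2x - 6 = 0, so (s, x) = (1/4, 11/4).
The Hessian has R_{ss} = 6, R_{xx} = 2, R_{sx} = 2, giving D = 8 > 0 with R_{ss} > 0, so the point is a local minimum.
R(1/4, 11/4) = -137/8.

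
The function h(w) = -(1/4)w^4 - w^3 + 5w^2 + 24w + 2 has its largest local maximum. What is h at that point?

287/4

h'(w) = -w^3 - 3w^2 + 10w + 24. Setting h'(w) = 0 gives w ∈ {-4, -2, 3}.
h''(w) = -3w^2 - 6w + 10. h''(-4) = -14 < 0 ⇒ local maximum; h''(-2) = 10 > 0 ⇒ local minimum; h''(3) = -35 < 0 ⇒ local maximum.
Thus h has its largest local maximum at w = 3, with value 287/4.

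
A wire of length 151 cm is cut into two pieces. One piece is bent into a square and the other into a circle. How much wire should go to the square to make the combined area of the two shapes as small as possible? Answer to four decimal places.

84.5750

Let x be the length used for the square. Square side x/4; circle radius (151−x)/(2π).
A(x) = (x/4)² + π·((151−x)/(2π))² = x²/16 + (151−x)²/(4π) for 0 ≤ x ≤ 151. A'(x) = x/8 − (151−x)/(2π) = 0 gives x = 4·151/(π+4) ≈ 84.5750.
A'' = 1/8 + 1/(2π) > 0, so this gives the minimum combined area; x ≈ 84.5750 cm to the square.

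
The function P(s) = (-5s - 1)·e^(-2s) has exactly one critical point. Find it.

By the product rule, P'(s) = (10s - 3)·e^(-2s). Since e^(-2s) > 0, the only critical point is s = 3/10.
P''(3/10) has the same sign as 10 > 0, so this is a local minimum.
P(3/10) = (-5/2)·e^(-3/5) ≈ -1.3720.

3/10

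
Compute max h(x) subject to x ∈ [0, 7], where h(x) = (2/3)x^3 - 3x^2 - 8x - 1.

74/3

The derivative is 2x^2 - 6x - 8, whose only zero in [0, 7] is x = 4.
Compare values at every candidate in [0, 7]: h(0) = -1; h(4) = -115/3; h(7) = 74/3.
So the maximum is h(7) = 74/3.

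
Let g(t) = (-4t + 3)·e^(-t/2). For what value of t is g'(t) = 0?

Differentiating with the product rule gives g'(t) = (2t - 11/2)·e^(-t/2). Since e^(-t/2) > 0, the only critical point is t = 11/4.
g''(11/4) has the same sign as 2 > 0, so this is a local minimum.
g(11/4) = (-8)·e^(-11/8) ≈ -2.0227.

11/4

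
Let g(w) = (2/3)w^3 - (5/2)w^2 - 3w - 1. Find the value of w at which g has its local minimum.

3

Critical points: g'(w) = 2w^2 - 5w - 3 vanishes at w = -1/2, 3.
g''(w) = 4w - 5. g''(-1/2) = -7 < 0 ⇒ local maximum; g''(3) = 7 > 0 ⇒ local minimum.
Thus g has its local minimum at w = 3, with value -29/2.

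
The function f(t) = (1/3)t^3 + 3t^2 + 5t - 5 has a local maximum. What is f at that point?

f'(t) = t^2 + 6t + 5. Setting f'(t) = 0 gives t ∈ {-5, -1}.
f''(t) = 2t + 6. f''(-5) = -4 < 0 ⇒ local maximum; f''(-1) = 4 > 0 ⇒ local minimum.
So the local maximum value is f(-5) = 10/3.

10/3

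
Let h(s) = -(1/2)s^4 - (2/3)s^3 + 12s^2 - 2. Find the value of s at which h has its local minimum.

h'(s) = -2s^3 - 2s^2 + 24s = 0 at s = -4, 0, 3.
Second-derivative test with h''(s) = -6s^2 - 4s + 24: h''(-4) = -56 < 0 ⇒ local maximum; h''(0) = 24 > 0 ⇒ local minimum; h''(3) = -42 < 0 ⇒ local maximum.
So the local minimum value is h(0) = -2.

0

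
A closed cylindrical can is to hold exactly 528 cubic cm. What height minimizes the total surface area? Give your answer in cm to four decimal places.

With radius r and height h, πr²h = 528 so h = 528/(πr²), and S(r) = 2πr² + 2πrh = 2πr² + 2·528/r.
S'(r) = 4πr − 2·528/r² = 0 ⇒ r³ = 528/(2π), so r ≈ 4.3801 and h = 2r ≈ 8.7602.
S''(r) = 4π + 4·528/r³ > 0, so this is the minimum; S ≈ 361.6350.

8.7602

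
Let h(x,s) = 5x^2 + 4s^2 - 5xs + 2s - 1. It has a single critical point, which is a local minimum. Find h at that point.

-15/11

∂h/∂x = 10x - 5s = 0 and ∂h/∂s = -5x + 8s + 2 = 0, so (x, s) = (-2/11, -4/11).
The Hessian has h_{xx} = 10, h_{ss} = 8, h_{xs} = -5, giving D = 55 > 0 with h_{xx} > 0, so the point is a local minimum.
h(-2/11, -4/11) = -15/11.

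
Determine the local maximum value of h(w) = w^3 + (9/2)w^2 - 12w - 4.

h'(w) = 3w^2 + 9w - 12 = 0 at w = -4, 1.
Second-derivative test with h''(w) = 6w + 9: h''(-4) = -15 < 0 ⇒ local maximum; h''(1) = 15 > 0 ⇒ local minimum.
So the local maximum value is h(-4) = 52.

52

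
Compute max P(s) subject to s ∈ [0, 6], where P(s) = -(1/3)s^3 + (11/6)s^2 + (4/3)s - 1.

37/3

The derivative is -s^2 + (11/3)s + 4/3, whose only zero in [0, 6] is s = 4.
Compare values at every candidate in [0, 6]: P(0) = -1,  P(4) = 37/3,  P(6) = 1.
The maximum over the interval is 37/3, attained at s = 4.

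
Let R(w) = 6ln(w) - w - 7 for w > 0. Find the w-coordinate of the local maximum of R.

6

R'(w) = 6/w − 1 = 0 gives w = 6.
R''(w) = -6/w², which is negative for w > 0, so this is a local maximum.
R(6) = 6·ln(6) - 6 - 7 ≈ -2.2494.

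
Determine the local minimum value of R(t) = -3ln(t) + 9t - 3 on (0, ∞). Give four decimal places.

R'(t) = -3/t + 9 = 0 gives t = 1/3.
R''(t) = 3/t², which is positive for t > 0, so this is a local minimum.
R(1/3) = -3·ln(1/3) + 3 - 3 ≈ 3.2958.

3.2958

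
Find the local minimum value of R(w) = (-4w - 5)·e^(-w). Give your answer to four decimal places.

By the product rule, R'(w) = (4w + 1)·e^(-w). Since e^(-w) > 0, the only critical point is w = -1/4.
R''(-1/4) has the same sign as 4 > 0, so this is a local minimum.
R(-1/4) = (-4)·e^(1/4) ≈ -5.1361.

-5.1361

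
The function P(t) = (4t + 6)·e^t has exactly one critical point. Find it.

-5/2

Differentiating with the product rule gives P'(t) = (4t + 10)·e^t. Since e^t > 0, the only critical point is t = -5/2.
P''(-5/2) has the same sign as 4 > 0, so this is a local minimum.
P(-5/2) = (-4)·e^(-5/2) ≈ -0.3283.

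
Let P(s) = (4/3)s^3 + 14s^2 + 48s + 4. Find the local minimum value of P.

P'(s) = 4s^2 + 28s + 48. Setting P'(s) = 0 gives s ∈ {-4, -3}.
Since P''(s) = 8s + 28, we get P''(-4) = -4 < 0 ⇒ local maximum; P''(-3) = 4 > 0 ⇒ local minimum.
The local minimum is P(-3) = -50.

-50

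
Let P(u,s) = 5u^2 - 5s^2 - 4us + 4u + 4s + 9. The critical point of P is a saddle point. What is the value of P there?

277/29

∂P/∂u = 10u - 4s + 4 = 0 and ∂P/∂s = -4u - 10s + 4 = 0, so (u, s) = (-6/29, 14/29).
The Hessian has P_{uu} = 10, P_{ss} = -10, P_{us} = -4, giving D = -116 < 0, so the point is a saddle point.
P(-6/29, 14/29) = 277/29.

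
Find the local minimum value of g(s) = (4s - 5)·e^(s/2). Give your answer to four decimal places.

By the product rule, g'(s) = (2s + 3/2)·e^(s/2). Since e^(s/2) > 0, the only critical point is s = -3/4.
g''(-3/4) has the same sign as 2 > 0, so this is a local minimum.
g(-3/4) = (-8)·e^(-3/8) ≈ -5.4983.

-5.4983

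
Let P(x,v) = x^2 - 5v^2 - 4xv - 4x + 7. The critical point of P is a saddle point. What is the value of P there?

∂P/∂x = 2x - 4v - 4 = 0 and ∂P/∂v = -4x - 10v = 0, so (x, v) = (10/9, -4/9).
The Hessian has P_{xx} = 2, P_{vv} = -10, P_{xv} = -4, giving D = -36 < 0, so the point is a saddle point.
P(10/9, -4/9) = 43/9.

43/9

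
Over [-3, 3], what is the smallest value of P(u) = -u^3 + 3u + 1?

-17

Differentiating, P'(u) = -3u^2 + 3; which vanishes at u = -1 and u = 1.
Evaluating at the critical points and endpoints: P(-3) = 19,  P(-1) = -1,  P(1) = 3,  P(3) = -17.
Hence the absolute minimum is -17 at u = 3.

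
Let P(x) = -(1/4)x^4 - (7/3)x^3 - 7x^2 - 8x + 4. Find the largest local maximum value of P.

28/3

P'(x) = -x^3 - 7x^2 - 14x - 8. Setting P'(x) = 0 gives x ∈ {-4, -2, -1}.
Since P''(x) = -3x^2 - 14x - 14, we get P''(-4) = -6 < 0 ⇒ local maximum; P''(-2) = 2 > 0 ⇒ local minimum; P''(-1) = -3 < 0 ⇒ local maximum.
So the largest local maximum value is P(-4) = 28/3.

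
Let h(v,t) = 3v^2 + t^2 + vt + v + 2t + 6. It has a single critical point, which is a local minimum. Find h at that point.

∂h/∂v = 6v + t + 1 = 0 and ∂h/∂t = v + 2t + 2 = 0, so (v, t) = (0, -1).
The Hessian has h_{vv} = 6, h_{tt} = 2, h_{vt} = 1, giving D = 11 > 0 with h_{vv} > 0, so the point is a local minimum.
h(0, -1) = 5.

5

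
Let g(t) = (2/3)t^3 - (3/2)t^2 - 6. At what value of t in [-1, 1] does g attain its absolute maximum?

Differentiating, g'(t) = 2t^2 - 3t; whose only zero in [-1, 1] is t = 0.
Compare values at every candidate in [-1, 1]: g(-1) = -49/6; g(0) = -6; g(1) = -41/6.
The maximum over the interval is -6, attained at t = 0.

0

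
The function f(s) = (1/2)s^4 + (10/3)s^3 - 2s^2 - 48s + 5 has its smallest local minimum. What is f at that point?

f'(s) = 2s^3 + 10s^2 - 4s - 48. Setting f'(s) = 0 gives s ∈ {-4, -3, 2}.
Second-derivative test with f''(s) = 6s^2 + 20s - 4: f''(-4) = 12 > 0 ⇒ local minimum; f''(-3) = -10 < 0 ⇒ local maximum; f''(2) = 60 > 0 ⇒ local minimum.
The smallest local minimum is f(2) = -193/3.

-193/3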